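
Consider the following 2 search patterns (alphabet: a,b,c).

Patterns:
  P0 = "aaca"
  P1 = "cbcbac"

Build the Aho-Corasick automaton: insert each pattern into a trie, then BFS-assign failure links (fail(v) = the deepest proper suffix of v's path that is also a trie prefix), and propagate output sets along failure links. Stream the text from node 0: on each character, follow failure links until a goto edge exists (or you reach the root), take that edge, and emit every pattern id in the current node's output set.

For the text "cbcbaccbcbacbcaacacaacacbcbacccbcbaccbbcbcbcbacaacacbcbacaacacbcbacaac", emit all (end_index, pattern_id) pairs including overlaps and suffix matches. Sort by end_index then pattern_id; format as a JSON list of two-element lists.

Build:
Trie nodes:
  0='ε' goto a→1 c→5
  1='a' goto a→2
  2='aa' goto c→3
  3='aac' goto a→4
  4='aaca' goto ·  [P0 ends]
  5='c' goto b→6
  6='cb' goto c→7
  7='cbc' goto b→8
  8='cbcb' goto a→9
  9='cbcba' goto c→10
  10='cbcbac' goto ·  [P1 ends]

BFS fail/out derivation:
  n1('a'): parent n0 fail=0; on 'a' 0 → fail=0;  out ∅∪∅=∅
  n5('c'): parent n0 fail=0; on 'c' 0 → fail=0;  out ∅∪∅=∅
  n2('aa'): parent n1 fail=0; on 'a' 0 → fail=1;  out ∅∪∅=∅
  n6('cb'): parent n5 fail=0; on 'b' 0 → fail=0;  out ∅∪∅=∅
  n3('aac'): parent n2 fail=1; on 'c' 1→0 → fail=5;  out ∅∪∅=∅
  n7('cbc'): parent n6 fail=0; on 'c' 0 → fail=5;  out ∅∪∅=∅
  n4('aaca'): parent n3 fail=5; on 'a' 5→0 → fail=1;  out {0}∪∅={0}
  n8('cbcb'): parent n7 fail=5; on 'b' 5 → fail=6;  out ∅∪∅=∅
  n9('cbcba'): parent n8 fail=6; on 'a' 6→0 → fail=1;  out ∅∪∅=∅
  n10('cbcbac'): parent n9 fail=1; on 'c' 1→0 → fail=5;  out {1}∪∅={1}

Scan:
pos 0 'c': at 5
pos 1 'b': at 6
pos 2 'c': at 7
pos 3 'b': at 8
pos 4 'a': at 9
pos 5 'c': at 10  ** P1@[0:5]
pos 6 'c': at 5 ·f
pos 7 'b': at 6
pos 8 'c': at 7
pos 9 'b': at 8
pos 10 'a': at 9
pos 11 'c': at 10  ** P1@[6:11]
pos 12 'b': at 6 ·f
pos 13 'c': at 7
pos 14 'a': at 1 ·f
pos 15 'a': at 2
pos 16 'c': at 3
pos 17 'a': at 4  ** P0@[14:17]
pos 18 'c': at 5 ·f
pos 19 'a': at 1 ·f
pos 20 'a': at 2
pos 21 'c': at 3
pos 22 'a': at 4  ** P0@[19:22]
pos 23 'c': at 5 ·f
pos 24 'b': at 6
pos 25 'c': at 7
pos 26 'b': at 8
pos 27 'a': at 9
pos 28 'c': at 10  ** P1@[23:28]
pos 29 'c': at 5 ·f
pos 30 'c': at 5 ·f
pos 31 'b': at 6
pos 32 'c': at 7
pos 33 'b': at 8
pos 34 'a': at 9
pos 35 'c': at 10  ** P1@[30:35]
pos 36 'c': at 5 ·f
pos 37 'b': at 6
pos 38 'b': at 0 ·f
pos 39 'c': at 5
pos 40 'b': at 6
pos 41 'c': at 7
pos 42 'b': at 8
pos 43 'c': at 7 ·f
pos 44 'b': at 8
pos 45 'a': at 9
pos 46 'c': at 10  ** P1@[41:46]
pos 47 'a': at 1 ·f
pos 48 'a': at 2
pos 49 'c': at 3
pos 50 'a': at 4  ** P0@[47:50]
pos 51 'c': at 5 ·f
pos 52 'b': at 6
pos 53 'c': at 7
pos 54 'b': at 8
pos 55 'a': at 9
pos 56 'c': at 10  ** P1@[51:56]
pos 57 'a': at 1 ·f
pos 58 'a': at 2
pos 59 'c': at 3
pos 60 'a': at 4  ** P0@[57:60]
pos 61 'c': at 5 ·f
pos 62 'b': at 6
pos 63 'c': at 7
pos 64 'b': at 8
pos 65 'a': at 9
pos 66 'c': at 10  ** P1@[61:66]
pos 67 'a': at 1 ·f
pos 68 'a': at 2
pos 69 'c': at 3

Matches: [[5,1],[11,1],[17,0],[22,0],[28,1],[35,1],[46,1],[50,0],[56,1],[60,0],[66,1]]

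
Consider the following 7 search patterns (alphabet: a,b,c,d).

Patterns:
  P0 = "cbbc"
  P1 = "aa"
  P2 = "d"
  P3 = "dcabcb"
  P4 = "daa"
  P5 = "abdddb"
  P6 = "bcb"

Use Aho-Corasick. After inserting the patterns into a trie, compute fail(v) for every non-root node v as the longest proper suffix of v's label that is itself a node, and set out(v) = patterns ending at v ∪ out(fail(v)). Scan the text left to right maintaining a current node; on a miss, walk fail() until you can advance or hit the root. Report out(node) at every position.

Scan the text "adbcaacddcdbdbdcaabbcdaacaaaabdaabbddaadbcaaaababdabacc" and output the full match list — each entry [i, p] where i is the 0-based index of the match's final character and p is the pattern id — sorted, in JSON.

Build automaton:
Trie (insert patterns):
  0='ε' goto a→5 b→20 c→1 d→7
  1='c' goto b→2
  2='cb' goto b→3
  3='cbb' goto c→4
  4='cbbc' goto ·  ←P0
  5='a' goto a→6 b→15
  6='aa' goto ·  ←P1
  7='d' goto a→13 c→8  ←P2
  8='dc' goto a→9
  9='dca' goto b→10
  10='dcab' goto c→11
  11='dcabc' goto b→12
  12='dcabcb' goto ·  ←P3
  13='da' goto a→14
  14='daa' goto ·  ←P4
  15='ab' goto d→16
  16='abd' goto d→17
  17='abdd' goto d→18
  18='abddd' goto b→19
  19='abdddb' goto ·  ←P5
  20='b' goto c→21
  21='bc' goto b→22
  22='bcb' goto ·  ←P6

Failure links (BFS by depth):
  n1('c'): parent n0 fail=0; on 'c' 0 → fail=0;  out ∅∪∅=∅
  n5('a'): parent n0 fail=0; on 'a' 0 → fail=0;  out ∅∪∅=∅
  n7('d'): parent n0 fail=0; on 'd' 0 → fail=0;  out {2}∪∅={2}
  n20('b'): parent n0 fail=0; on 'b' 0 → fail=0;  out ∅∪∅=∅
  n2('cb'): parent n1 fail=0; on 'b' 0 → fail=20;  out ∅∪∅=∅
  n6('aa'): parent n5 fail=0; on 'a' 0 → fail=5;  out {1}∪∅={1}
  n8('dc'): parent n7 fail=0; on 'c' 0 → fail=1;  out ∅∪∅=∅
  n13('da'): parent n7 fail=0; on 'a' 0 → fail=5;  out ∅∪∅=∅
  n15('ab'): parent n5 fail=0; on 'b' 0 → fail=20;  out ∅∪∅=∅
  n21('bc'): parent n20 fail=0; on 'c' 0 → fail=1;  out ∅∪∅=∅
  n3('cbb'): parent n2 fail=20; on 'b' 20→0 → fail=20;  out ∅∪∅=∅
  n9('dca'): parent n8 fail=1; on 'a' 1→0 → fail=5;  out ∅∪∅=∅
  n14('daa'): parent n13 fail=5; on 'a' 5 → fail=6;  out {4}∪{1}={1,4}
  n16('abd'): parent n15 fail=20; on 'd' 20→0 → fail=7;  out ∅∪{2}={2}
  n22('bcb'): parent n21 fail=1; on 'b' 1 → fail=2;  out {6}∪∅={6}
  n4('cbbc'): parent n3 fail=20; on 'c' 20 → fail=21;  out {0}∪∅={0}
  n10('dcab'): parent n9 fail=5; on 'b' 5 → fail=15;  out ∅∪∅=∅
  n17('abdd'): parent n16 fail=7; on 'd' 7→0 → fail=7;  out ∅∪{2}={2}
  n11('dcabc'): parent n10 fail=15; on 'c' 15→20 → fail=21;  out ∅∪∅=∅
  n18('abddd'): parent n17 fail=7; on 'd' 7→0 → fail=7;  out ∅∪{2}={2}
  n12('dcabcb'): parent n11 fail=21; on 'b' 21 → fail=22;  out {3}∪{6}={3,6}
  n19('abdddb'): parent n18 fail=7; on 'b' 7→0 → fail=20;  out {5}∪∅={5}

Run:
[0] read 'a'  n0⇒n5
[1] read 'd'  n5⇒n7 (fail-walked)  → match P2@[1:1]
[2] read 'b'  n7⇒n20 (fail-walked)
[3] read 'c'  n20⇒n21
[4] read 'a'  n21⇒n5 (fail-walked)
[5] read 'a'  n5⇒n6  → match P1@[4:5]
[6] read 'c'  n6⇒n1 (fail-walked)
[7] read 'd'  n1⇒n7 (fail-walked)  → match P2@[7:7]
[8] read 'd'  n7⇒n7 (fail-walked)  → match P2@[8:8]
[9] read 'c'  n7⇒n8
[10] read 'd'  n8⇒n7 (fail-walked)  → match P2@[10:10]
[11] read 'b'  n7⇒n20 (fail-walked)
[12] read 'd'  n20⇒n7 (fail-walked)  → match P2@[12:12]
[13] read 'b'  n7⇒n20 (fail-walked)
[14] read 'd'  n20⇒n7 (fail-walked)  → match P2@[14:14]
[15] read 'c'  n7⇒n8
[16] read 'a'  n8⇒n9
[17] read 'a'  n9⇒n6 (fail-walked)  → match P1@[16:17]
[18] read 'b'  n6⇒n15 (fail-walked)
[19] read 'b'  n15⇒n20 (fail-walked)
[20] read 'c'  n20⇒n21
[21] read 'd'  n21⇒n7 (fail-walked)  → match P2@[21:21]
[22] read 'a'  n7⇒n13
[23] read 'a'  n13⇒n14  → match P1@[22:23],P4@[21:23]
[24] read 'c'  n14⇒n1 (fail-walked)
[25] read 'a'  n1⇒n5 (fail-walked)
[26] read 'a'  n5⇒n6  → match P1@[25:26]
[27] read 'a'  n6⇒n6 (fail-walked)  → match P1@[26:27]
[28] read 'a'  n6⇒n6 (fail-walked)  → match P1@[27:28]
[29] read 'b'  n6⇒n15 (fail-walked)
[30] read 'd'  n15⇒n16  → match P2@[30:30]
[31] read 'a'  n16⇒n13 (fail-walked)
[32] read 'a'  n13⇒n14  → match P1@[31:32],P4@[30:32]
[33] read 'b'  n14⇒n15 (fail-walked)
[34] read 'b'  n15⇒n20 (fail-walked)
[35] read 'd'  n20⇒n7 (fail-walked)  → match P2@[35:35]
[36] read 'd'  n7⇒n7 (fail-walked)  → match P2@[36:36]
[37] read 'a'  n7⇒n13
[38] read 'a'  n13⇒n14  → match P1@[37:38],P4@[36:38]
[39] read 'd'  n14⇒n7 (fail-walked)  → match P2@[39:39]
[40] read 'b'  n7⇒n20 (fail-walked)
[41] read 'c'  n20⇒n21
[42] read 'a'  n21⇒n5 (fail-walked)
[43] read 'a'  n5⇒n6  → match P1@[42:43]
[44] read 'a'  n6⇒n6 (fail-walked)  → match P1@[43:44]
[45] read 'a'  n6⇒n6 (fail-walked)  → match P1@[44:45]
[46] read 'b'  n6⇒n15 (fail-walked)
[47] read 'a'  n15⇒n5 (fail-walked)
[48] read 'b'  n5⇒n15
[49] read 'd'  n15⇒n16  → match P2@[49:49]
[50] read 'a'  n16⇒n13 (fail-walked)
[51] read 'b'  n13⇒n15 (fail-walked)
[52] read 'a'  n15⇒n5 (fail-walked)
[53] read 'c'  n5⇒n1 (fail-walked)
[54] read 'c'  n1⇒n1 (fail-walked)

All matches (sorted): [[1,2],[5,1],[7,2],[8,2],[10,2],[12,2],[14,2],[17,1],[21,2],[23,1],[23,4],[26,1],[27,1],[28,1],[30,2],[32,1],[32,4],[35,2],[36,2],[38,1],[38,4],[39,2],[43,1],[44,1],[45,1],[49,2]]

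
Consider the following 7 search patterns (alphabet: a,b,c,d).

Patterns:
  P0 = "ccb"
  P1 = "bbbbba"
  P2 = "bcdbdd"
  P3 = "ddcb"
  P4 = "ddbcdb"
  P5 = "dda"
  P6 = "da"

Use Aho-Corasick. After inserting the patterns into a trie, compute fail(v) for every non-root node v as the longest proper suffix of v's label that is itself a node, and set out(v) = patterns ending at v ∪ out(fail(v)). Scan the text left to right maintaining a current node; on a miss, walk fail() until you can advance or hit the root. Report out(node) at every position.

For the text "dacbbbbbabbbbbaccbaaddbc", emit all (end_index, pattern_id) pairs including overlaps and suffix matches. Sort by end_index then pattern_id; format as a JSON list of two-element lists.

Construct AC machine:
Trie (insert patterns):
  n0 'ε': b→4 c→1 d→15
  n1 'c': c→2
  n2 'cc': b→3
  n3 'ccb': ·  ←P0
  n4 'b': b→5 c→10
  n5 'bb': b→6
  n6 'bbb': b→7
  n7 'bbbb': b→8
  n8 'bbbbb': a→9
  n9 'bbbbba': ·  ←P1
  n10 'bc': d→11
  n11 'bcd': b→12
  n12 'bcdb': d→13
  n13 'bcdbd': d→14
  n14 'bcdbdd': ·  ←P2
  n15 'd': a→24 d→16
  n16 'dd': a→23 b→19 c→17
  n17 'ddc': b→18
  n18 'ddcb': ·  ←P3
  n19 'ddb': c→20
  n20 'ddbc': d→21
  n21 'ddbcd': b→22
  n22 'ddbcdb': ·  ←P4
  n23 'dda': ·  ←P5
  n24 'da': ·  ←P6

Failure links (BFS by depth):
  fail(1) 'c': from fail(0)=0 chase 'c': 0 ⇒ 0;  out=∅∪out(0)=∅
  fail(4) 'b': from fail(0)=0 chase 'b': 0 ⇒ 0;  out=∅∪out(0)=∅
  fail(15) 'd': from fail(0)=0 chase 'd': 0 ⇒ 0;  out=∅∪out(0)=∅
  fail(2) 'cc': from fail(1)=0 chase 'c': 0 ⇒ 1;  out=∅∪out(1)=∅
  fail(5) 'bb': from fail(4)=0 chase 'b': 0 ⇒ 4;  out=∅∪out(4)=∅
  fail(10) 'bc': from fail(4)=0 chase 'c': 0 ⇒ 1;  out=∅∪out(1)=∅
  fail(16) 'dd': from fail(15)=0 chase 'd': 0 ⇒ 15;  out=∅∪out(15)=∅
  fail(24) 'da': from fail(15)=0 chase 'a': 0 ⇒ 0;  out={6}∪out(0)={6}
  fail(3) 'ccb': from fail(2)=1 chase 'b': 1→0 ⇒ 4;  out={0}∪out(4)={0}
  fail(6) 'bbb': from fail(5)=4 chase 'b': 4 ⇒ 5;  out=∅∪out(5)=∅
  fail(11) 'bcd': from fail(10)=1 chase 'd': 1→0 ⇒ 15;  out=∅∪out(15)=∅
  fail(17) 'ddc': from fail(16)=15 chase 'c': 15→0 ⇒ 1;  out=∅∪out(1)=∅
  fail(19) 'ddb': from fail(16)=15 chase 'b': 15→0 ⇒ 4;  out=∅∪out(4)=∅
  fail(23) 'dda': from fail(16)=15 chase 'a': 15 ⇒ 24;  out={5}∪out(24)={5,6}
  fail(7) 'bbbb': from fail(6)=5 chase 'b': 5 ⇒ 6;  out=∅∪out(6)=∅
  fail(12) 'bcdb': from fail(11)=15 chase 'b': 15→0 ⇒ 4;  out=∅∪out(4)=∅
  fail(18) 'ddcb': from fail(17)=1 chase 'b': 1→0 ⇒ 4;  out={3}∪out(4)={3}
  fail(20) 'ddbc': from fail(19)=4 chase 'c': 4 ⇒ 10;  out=∅∪out(10)=∅
  fail(8) 'bbbbb': from fail(7)=6 chase 'b': 6 ⇒ 7;  out=∅∪out(7)=∅
  fail(13) 'bcdbd': from fail(12)=4 chase 'd': 4→0 ⇒ 15;  out=∅∪out(15)=∅
  fail(21) 'ddbcd': from fail(20)=10 chase 'd': 10 ⇒ 11;  out=∅∪out(11)=∅
  fail(9) 'bbbbba': from fail(8)=7 chase 'a': 7→6→5→4→0 ⇒ 0;  out={1}∪out(0)={1}
  fail(14) 'bcdbdd': from fail(13)=15 chase 'd': 15 ⇒ 16;  out={2}∪out(16)={2}
  fail(22) 'ddbcdb': from fail(21)=11 chase 'b': 11 ⇒ 12;  out={4}∪out(12)={4}

Run:
i=0 'd': node 0→15
i=1 'a': node 15→24  ** P6@[0:1]
i=2 'c': node 24→1 (fail-walked)
i=3 'b': node 1→4 (fail-walked)
i=4 'b': node 4→5
i=5 'b': node 5→6
i=6 'b': node 6→7
i=7 'b': node 7→8
i=8 'a': node 8→9  ** P1@[3:8]
i=9 'b': node 9→4 (fail-walked)
i=10 'b': node 4→5
i=11 'b': node 5→6
i=12 'b': node 6→7
i=13 'b': node 7→8
i=14 'a': node 8→9  ** P1@[9:14]
i=15 'c': node 9→1 (fail-walked)
i=16 'c': node 1→2
i=17 'b': node 2→3  ** P0@[15:17]
i=18 'a': node 3→0 (fail-walked)
i=19 'a': node 0→0
i=20 'd': node 0→15
i=21 'd': node 15→16
i=22 'b': node 16→19
i=23 'c': node 19→20

All matches (sorted): [[1,6],[8,1],[14,1],[17,0]]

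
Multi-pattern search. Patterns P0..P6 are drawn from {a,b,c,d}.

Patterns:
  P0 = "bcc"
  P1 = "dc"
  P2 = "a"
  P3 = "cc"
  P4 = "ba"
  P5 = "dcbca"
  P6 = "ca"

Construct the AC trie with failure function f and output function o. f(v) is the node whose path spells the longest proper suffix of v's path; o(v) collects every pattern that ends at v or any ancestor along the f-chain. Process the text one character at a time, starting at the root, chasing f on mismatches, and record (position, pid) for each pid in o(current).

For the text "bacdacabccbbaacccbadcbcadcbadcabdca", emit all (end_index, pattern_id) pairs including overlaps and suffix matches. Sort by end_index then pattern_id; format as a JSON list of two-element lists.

Build automaton:
Trie nodes:
  0='ε' goto a→6 b→1 c→7 d→4
  1='b' goto a→9 c→2
  2='bc' goto c→3
  3='bcc' goto ·  ←P0
  4='d' goto c→5
  5='dc' goto b→10  ←P1
  6='a' goto ·  ←P2
  7='c' goto a→13 c→8
  8='cc' goto ·  ←P3
  9='ba' goto ·  ←P4
  10='dcb' goto c→11
  11='dcbc' goto a→12
  12='dcbca' goto ·  ←P5
  13='ca' goto ·  ←P6

BFS fail/out derivation:
  fail(1) 'b': from fail(0)=0 chase 'b': 0 ⇒ 0;  out=∅∪out(0)=∅
  fail(4) 'd': from fail(0)=0 chase 'd': 0 ⇒ 0;  out=∅∪out(0)=∅
  fail(6) 'a': from fail(0)=0 chase 'a': 0 ⇒ 0;  out={2}∪out(0)={2}
  fail(7) 'c': from fail(0)=0 chase 'c': 0 ⇒ 0;  out=∅∪out(0)=∅
  fail(2) 'bc': from fail(1)=0 chase 'c': 0 ⇒ 7;  out=∅∪out(7)=∅
  fail(5) 'dc': from fail(4)=0 chase 'c': 0 ⇒ 7;  out={1}∪out(7)={1}
  fail(8) 'cc': from fail(7)=0 chase 'c': 0 ⇒ 7;  out={3}∪out(7)={3}
  fail(9) 'ba': from fail(1)=0 chase 'a': 0 ⇒ 6;  out={4}∪out(6)={2,4}
  fail(13) 'ca': from fail(7)=0 chase 'a': 0 ⇒ 6;  out={6}∪out(6)={2,6}
  fail(3) 'bcc': from fail(2)=7 chase 'c': 7 ⇒ 8;  out={0}∪out(8)={0,3}
  fail(10) 'dcb': from fail(5)=7 chase 'b': 7→0 ⇒ 1;  out=∅∪out(1)=∅
  fail(11) 'dcbc': from fail(10)=1 chase 'c': 1 ⇒ 2;  out=∅∪out(2)=∅
  fail(12) 'dcbca': from fail(11)=2 chase 'a': 2→7 ⇒ 13;  out={5}∪out(13)={2,5,6}

Run:
i=0 'b': node 0→1
i=1 'a': node 1→9  emit P2@[1:1],P4@[0:1]
i=2 'c': node 9→7 (fail-walked)
i=3 'd': node 7→4 (fail-walked)
i=4 'a': node 4→6 (fail-walked)  emit P2@[4:4]
i=5 'c': node 6→7 (fail-walked)
i=6 'a': node 7→13  emit P2@[6:6],P6@[5:6]
i=7 'b': node 13→1 (fail-walked)
i=8 'c': node 1→2
i=9 'c': node 2→3  emit P0@[7:9],P3@[8:9]
i=10 'b': node 3→1 (fail-walked)
i=11 'b': node 1→1 (fail-walked)
i=12 'a': node 1→9  emit P2@[12:12],P4@[11:12]
i=13 'a': node 9→6 (fail-walked)  emit P2@[13:13]
i=14 'c': node 6→7 (fail-walked)
i=15 'c': node 7→8  emit P3@[14:15]
i=16 'c': node 8→8 (fail-walked)  emit P3@[15:16]
i=17 'b': node 8→1 (fail-walked)
i=18 'a': node 1→9  emit P2@[18:18],P4@[17:18]
i=19 'd': node 9→4 (fail-walked)
i=20 'c': node 4→5  emit P1@[19:20]
i=21 'b': node 5→10
i=22 'c': node 10→11
i=23 'a': node 11→12  emit P2@[23:23],P5@[19:23],P6@[22:23]
i=24 'd': node 12→4 (fail-walked)
i=25 'c': node 4→5  emit P1@[24:25]
i=26 'b': node 5→10
i=27 'a': node 10→9 (fail-walked)  emit P2@[27:27],P4@[26:27]
i=28 'd': node 9→4 (fail-walked)
i=29 'c': node 4→5  emit P1@[28:29]
i=30 'a': node 5→13 (fail-walked)  emit P2@[30:30],P6@[29:30]
i=31 'b': node 13→1 (fail-walked)
i=32 'd': node 1→4 (fail-walked)
i=33 'c': node 4→5  emit P1@[32:33]
i=34 'a': node 5→13 (fail-walked)  emit P2@[34:34],P6@[33:34]

Result: [[1,2],[1,4],[4,2],[6,2],[6,6],[9,0],[9,3],[12,2],[12,4],[13,2],[15,3],[16,3],[18,2],[18,4],[20,1],[23,2],[23,5],[23,6],[25,1],[27,2],[27,4],[29,1],[30,2],[30,6],[33,1],[34,2],[34,6]]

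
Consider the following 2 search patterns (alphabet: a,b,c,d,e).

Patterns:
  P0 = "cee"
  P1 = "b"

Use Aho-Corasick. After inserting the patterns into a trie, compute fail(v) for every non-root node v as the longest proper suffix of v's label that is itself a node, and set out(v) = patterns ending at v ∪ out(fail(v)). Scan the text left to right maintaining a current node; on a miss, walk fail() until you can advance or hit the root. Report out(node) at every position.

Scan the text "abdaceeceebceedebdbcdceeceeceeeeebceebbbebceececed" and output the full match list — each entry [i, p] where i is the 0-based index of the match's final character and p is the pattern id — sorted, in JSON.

Construct AC machine:
Trie nodes:
  0='ε' goto b→4 c→1
  1='c' goto e→2
  2='ce' goto e→3
  3='cee' goto ·  ←P0
  4='b' goto ·  ←P1

BFS fail/out derivation:
  fail(1) 'c': from fail(0)=0 chase 'c': 0 ⇒ 0;  out=∅∪out(0)=∅
  fail(4) 'b': from fail(0)=0 chase 'b': 0 ⇒ 0;  out={1}∪out(0)={1}
  fail(2) 'ce': from fail(1)=0 chase 'e': 0 ⇒ 0;  out=∅∪out(0)=∅
  fail(3) 'cee': from fail(2)=0 chase 'e': 0 ⇒ 0;  out={0}∪out(0)={0}

Text stream:
pos 0 'a': at 0
pos 1 'b': at 4  → match P1@[1:1]
pos 2 'd': at 0 (via fail)
pos 3 'a': at 0
pos 4 'c': at 1
pos 5 'e': at 2
pos 6 'e': at 3  → match P0@[4:6]
pos 7 'c': at 1 (via fail)
pos 8 'e': at 2
pos 9 'e': at 3  → match P0@[7:9]
pos 10 'b': at 4 (via fail)  → match P1@[10:10]
pos 11 'c': at 1 (via fail)
pos 12 'e': at 2
pos 13 'e': at 3  → match P0@[11:13]
pos 14 'd': at 0 (via fail)
pos 15 'e': at 0
pos 16 'b': at 4  → match P1@[16:16]
pos 17 'd': at 0 (via fail)
pos 18 'b': at 4  → match P1@[18:18]
pos 19 'c': at 1 (via fail)
pos 20 'd': at 0 (via fail)
pos 21 'c': at 1
pos 22 'e': at 2
pos 23 'e': at 3  → match P0@[21:23]
pos 24 'c': at 1 (via fail)
pos 25 'e': at 2
pos 26 'e': at 3  → match P0@[24:26]
pos 27 'c': at 1 (via fail)
pos 28 'e': at 2
pos 29 'e': at 3  → match P0@[27:29]
pos 30 'e': at 0 (via fail)
pos 31 'e': at 0
pos 32 'e': at 0
pos 33 'b': at 4  → match P1@[33:33]
pos 34 'c': at 1 (via fail)
pos 35 'e': at 2
pos 36 'e': at 3  → match P0@[34:36]
pos 37 'b': at 4 (via fail)  → match P1@[37:37]
pos 38 'b': at 4 (via fail)  → match P1@[38:38]
pos 39 'b': at 4 (via fail)  → match P1@[39:39]
pos 40 'e': at 0 (via fail)
pos 41 'b': at 4  → match P1@[41:41]
pos 42 'c': at 1 (via fail)
pos 43 'e': at 2
pos 44 'e': at 3  → match P0@[42:44]
pos 45 'c': at 1 (via fail)
pos 46 'e': at 2
pos 47 'c': at 1 (via fail)
pos 48 'e': at 2
pos 49 'd': at 0 (via fail)

Matches: [[1,1],[6,0],[9,0],[10,1],[13,0],[16,1],[18,1],[23,0],[26,0],[29,0],[33,1],[36,0],[37,1],[38,1],[39,1],[41,1],[44,0]]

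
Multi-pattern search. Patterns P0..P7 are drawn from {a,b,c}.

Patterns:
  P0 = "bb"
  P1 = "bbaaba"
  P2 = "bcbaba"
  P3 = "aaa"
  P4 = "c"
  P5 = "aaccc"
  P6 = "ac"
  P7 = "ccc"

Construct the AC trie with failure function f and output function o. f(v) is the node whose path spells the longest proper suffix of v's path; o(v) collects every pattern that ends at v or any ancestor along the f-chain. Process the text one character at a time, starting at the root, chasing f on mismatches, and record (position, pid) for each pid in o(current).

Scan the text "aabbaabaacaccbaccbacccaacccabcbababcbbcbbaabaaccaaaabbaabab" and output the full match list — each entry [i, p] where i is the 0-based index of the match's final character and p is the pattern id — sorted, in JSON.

Construct AC machine:
Trie nodes:
  n0 'ε': a→12 b→1 c→15
  n1 'b': b→2 c→7
  n2 'bb': a→3  [P0 ends]
  n3 'bba': a→4
  n4 'bbaa': b→5
  n5 'bbaab': a→6
  n6 'bbaaba': ·  [P1 ends]
  n7 'bc': b→8
  n8 'bcb': a→9
  n9 'bcba': b→10
  n10 'bcbab': a→11
  n11 'bcbaba': ·  [P2 ends]
  n12 'a': a→13 c→19
  n13 'aa': a→14 c→16
  n14 'aaa': ·  [P3 ends]
  n15 'c': c→20  [P4 ends]
  n16 'aac': c→17
  n17 'aacc': c→18
  n18 'aaccc': ·  [P5 ends]
  n19 'ac': ·  [P6 ends]
  n20 'cc': c→21
  n21 'ccc': ·  [P7 ends]

BFS fail/out derivation:
  n1('b'): parent n0 fail=0; on 'b' 0 → fail=0;  out ∅∪∅=∅
  n12('a'): parent n0 fail=0; on 'a' 0 → fail=0;  out ∅∪∅=∅
  n15('c'): parent n0 fail=0; on 'c' 0 → fail=0;  out {4}∪∅={4}
  n2('bb'): parent n1 fail=0; on 'b' 0 → fail=1;  out {0}∪∅={0}
  n7('bc'): parent n1 fail=0; on 'c' 0 → fail=15;  out ∅∪{4}={4}
  n13('aa'): parent n12 fail=0; on 'a' 0 → fail=12;  out ∅∪∅=∅
  n19('ac'): parent n12 fail=0; on 'c' 0 → fail=15;  out {6}∪{4}={4,6}
  n20('cc'): parent n15 fail=0; on 'c' 0 → fail=15;  out ∅∪{4}={4}
  n3('bba'): parent n2 fail=1; on 'a' 1→0 → fail=12;  out ∅∪∅=∅
  n8('bcb'): parent n7 fail=15; on 'b' 15→0 → fail=1;  out ∅∪∅=∅
  n14('aaa'): parent n13 fail=12; on 'a' 12 → fail=13;  out {3}∪∅={3}
  n16('aac'): parent n13 fail=12; on 'c' 12 → fail=19;  out ∅∪{4,6}={4,6}
  n21('ccc'): parent n20 fail=15; on 'c' 15 → fail=20;  out {7}∪{4}={4,7}
  n4('bbaa'): parent n3 fail=12; on 'a' 12 → fail=13;  out ∅∪∅=∅
  n9('bcba'): parent n8 fail=1; on 'a' 1→0 → fail=12;  out ∅∪∅=∅
  n17('aacc'): parent n16 fail=19; on 'c' 19→15 → fail=20;  out ∅∪{4}={4}
  n5('bbaab'): parent n4 fail=13; on 'b' 13→12→0 → fail=1;  out ∅∪∅=∅
  n10('bcbab'): parent n9 fail=12; on 'b' 12→0 → fail=1;  out ∅∪∅=∅
  n18('aaccc'): parent n17 fail=20; on 'c' 20 → fail=21;  out {5}∪{4,7}={4,5,7}
  n6('bbaaba'): parent n5 fail=1; on 'a' 1→0 → fail=12;  out {1}∪∅={1}
  n11('bcbaba'): parent n10 fail=1; on 'a' 1→0 → fail=12;  out {2}∪∅={2}

Scan:
i=0 'a': node 0→12
i=1 'a': node 12→13
i=2 'b': node 13→1 ·f
i=3 'b': node 1→2  → match P0@[2:3]
i=4 'a': node 2→3
i=5 'a': node 3→4
i=6 'b': node 4→5
i=7 'a': node 5→6  → match P1@[2:7]
i=8 'a': node 6→13 ·f
i=9 'c': node 13→16  → match P4@[9:9],P6@[8:9]
i=10 'a': node 16→12 ·f
i=11 'c': node 12→19  → match P4@[11:11],P6@[10:11]
i=12 'c': node 19→20 ·f  → match P4@[12:12]
i=13 'b': node 20→1 ·f
i=14 'a': node 1→12 ·f
i=15 'c': node 12→19  → match P4@[15:15],P6@[14:15]
i=16 'c': node 19→20 ·f  → match P4@[16:16]
i=17 'b': node 20→1 ·f
i=18 'a': node 1→12 ·f
i=19 'c': node 12→19  → match P4@[19:19],P6@[18:19]
i=20 'c': node 19→20 ·f  → match P4@[20:20]
i=21 'c': node 20→21  → match P4@[21:21],P7@[19:21]
i=22 'a': node 21→12 ·f
i=23 'a': node 12→13
i=24 'c': node 13→16  → match P4@[24:24],P6@[23:24]
i=25 'c': node 16→17  → match P4@[25:25]
i=26 'c': node 17→18  → match P4@[26:26],P5@[22:26],P7@[24:26]
i=27 'a': node 18→12 ·f
i=28 'b': node 12→1 ·f
i=29 'c': node 1→7  → match P4@[29:29]
i=30 'b': node 7→8
i=31 'a': node 8→9
i=32 'b': node 9→10
i=33 'a': node 10→11  → match P2@[28:33]
i=34 'b': node 11→1 ·f
i=35 'c': node 1→7  → match P4@[35:35]
i=36 'b': node 7→8
i=37 'b': node 8→2 ·f  → match P0@[36:37]
i=38 'c': node 2→7 ·f  → match P4@[38:38]
i=39 'b': node 7→8
i=40 'b': node 8→2 ·f  → match P0@[39:40]
i=41 'a': node 2→3
i=42 'a': node 3→4
i=43 'b': node 4→5
i=44 'a': node 5→6  → match P1@[39:44]
i=45 'a': node 6→13 ·f
i=46 'c': node 13→16  → match P4@[46:46],P6@[45:46]
i=47 'c': node 16→17  → match P4@[47:47]
i=48 'a': node 17→12 ·f
i=49 'a': node 12→13
i=50 'a': node 13→14  → match P3@[48:50]
i=51 'a': node 14→14 ·f  → match P3@[49:51]
i=52 'b': node 14→1 ·f
i=53 'b': node 1→2  → match P0@[52:53]
i=54 'a': node 2→3
i=55 'a': node 3→4
i=56 'b': node 4→5
i=57 'a': node 5→6  → match P1@[52:57]
i=58 'b': node 6→1 ·f

All matches (sorted): [[3,0],[7,1],[9,4],[9,6],[11,4],[11,6],[12,4],[15,4],[15,6],[16,4],[19,4],[19,6],[20,4],[21,4],[21,7],[24,4],[24,6],[25,4],[26,4],[26,5],[26,7],[29,4],[33,2],[35,4],[37,0],[38,4],[40,0],[44,1],[46,4],[46,6],[47,4],[50,3],[51,3],[53,0],[57,1]]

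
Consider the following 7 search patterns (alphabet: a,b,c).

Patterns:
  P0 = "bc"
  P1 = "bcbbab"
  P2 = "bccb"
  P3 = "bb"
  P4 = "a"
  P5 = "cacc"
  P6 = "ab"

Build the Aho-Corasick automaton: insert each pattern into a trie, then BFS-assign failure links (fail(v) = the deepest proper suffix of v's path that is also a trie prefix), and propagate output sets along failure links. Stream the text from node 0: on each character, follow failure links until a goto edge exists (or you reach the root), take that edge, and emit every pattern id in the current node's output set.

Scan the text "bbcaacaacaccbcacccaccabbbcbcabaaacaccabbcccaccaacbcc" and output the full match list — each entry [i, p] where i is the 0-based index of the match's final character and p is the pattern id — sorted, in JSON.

Construct AC machine:
Trie (insert patterns):
  n0 'ε': a→10 b→1 c→11
  n1 'b': b→9 c→2
  n2 'bc': b→3 c→7  ←P0
  n3 'bcb': b→4
  n4 'bcbb': a→5
  n5 'bcbba': b→6
  n6 'bcbbab': ·  ←P1
  n7 'bcc': b→8
  n8 'bccb': ·  ←P2
  n9 'bb': ·  ←P3
  n10 'a': b→15  ←P4
  n11 'c': a→12
  n12 'ca': c→13
  n13 'cac': c→14
  n14 'cacc': ·  ←P5
  n15 'ab': ·  ←P6

Failure links (BFS by depth):
  fail(1) 'b': from fail(0)=0 chase 'b': 0 ⇒ 0;  out=∅∪out(0)=∅
  fail(10) 'a': from fail(0)=0 chase 'a': 0 ⇒ 0;  out={4}∪out(0)={4}
  fail(11) 'c': from fail(0)=0 chase 'c': 0 ⇒ 0;  out=∅∪out(0)=∅
  fail(2) 'bc': from fail(1)=0 chase 'c': 0 ⇒ 11;  out={0}∪out(11)={0}
  fail(9) 'bb': from fail(1)=0 chase 'b': 0 ⇒ 1;  out={3}∪out(1)={3}
  fail(12) 'ca': from fail(11)=0 chase 'a': 0 ⇒ 10;  out=∅∪out(10)={4}
  fail(15) 'ab': from fail(10)=0 chase 'b': 0 ⇒ 1;  out={6}∪out(1)={6}
  fail(3) 'bcb': from fail(2)=11 chase 'b': 11→0 ⇒ 1;  out=∅∪out(1)=∅
  fail(7) 'bcc': from fail(2)=11 chase 'c': 11→0 ⇒ 11;  out=∅∪out(11)=∅
  fail(13) 'cac': from fail(12)=10 chase 'c': 10→0 ⇒ 11;  out=∅∪out(11)=∅
  fail(4) 'bcbb': from fail(3)=1 chase 'b': 1 ⇒ 9;  out=∅∪out(9)={3}
  fail(8) 'bccb': from fail(7)=11 chase 'b': 11→0 ⇒ 1;  out={2}∪out(1)={2}
  fail(14) 'cacc': from fail(13)=11 chase 'c': 11→0 ⇒ 11;  out={5}∪out(11)={5}
  fail(5) 'bcbba': from fail(4)=9 chase 'a': 9→1→0 ⇒ 10;  out=∅∪out(10)={4}
  fail(6) 'bcbbab': from fail(5)=10 chase 'b': 10 ⇒ 15;  out={1}∪out(15)={1,6}

Run:
pos 0 'b': at 1
pos 1 'b': at 9  ** P3@[0:1]
pos 2 'c': at 2 (fail-walked)  ** P0@[1:2]
pos 3 'a': at 12 (fail-walked)  ** P4@[3:3]
pos 4 'a': at 10 (fail-walked)  ** P4@[4:4]
pos 5 'c': at 11 (fail-walked)
pos 6 'a': at 12  ** P4@[6:6]
pos 7 'a': at 10 (fail-walked)  ** P4@[7:7]
pos 8 'c': at 11 (fail-walked)
pos 9 'a': at 12  ** P4@[9:9]
pos 10 'c': at 13
pos 11 'c': at 14  ** P5@[8:11]
pos 12 'b': at 1 (fail-walked)
pos 13 'c': at 2  ** P0@[12:13]
pos 14 'a': at 12 (fail-walked)  ** P4@[14:14]
pos 15 'c': at 13
pos 16 'c': at 14  ** P5@[13:16]
pos 17 'c': at 11 (fail-walked)
pos 18 'a': at 12  ** P4@[18:18]
pos 19 'c': at 13
pos 20 'c': at 14  ** P5@[17:20]
pos 21 'a': at 12 (fail-walked)  ** P4@[21:21]
pos 22 'b': at 15 (fail-walked)  ** P6@[21:22]
pos 23 'b': at 9 (fail-walked)  ** P3@[22:23]
pos 24 'b': at 9 (fail-walked)  ** P3@[23:24]
pos 25 'c': at 2 (fail-walked)  ** P0@[24:25]
pos 26 'b': at 3
pos 27 'c': at 2 (fail-walked)  ** P0@[26:27]
pos 28 'a': at 12 (fail-walked)  ** P4@[28:28]
pos 29 'b': at 15 (fail-walked)  ** P6@[28:29]
pos 30 'a': at 10 (fail-walked)  ** P4@[30:30]
pos 31 'a': at 10 (fail-walked)  ** P4@[31:31]
pos 32 'a': at 10 (fail-walked)  ** P4@[32:32]
pos 33 'c': at 11 (fail-walked)
pos 34 'a': at 12  ** P4@[34:34]
pos 35 'c': at 13
pos 36 'c': at 14  ** P5@[33:36]
pos 37 'a': at 12 (fail-walked)  ** P4@[37:37]
pos 38 'b': at 15 (fail-walked)  ** P6@[37:38]
pos 39 'b': at 9 (fail-walked)  ** P3@[38:39]
pos 40 'c': at 2 (fail-walked)  ** P0@[39:40]
pos 41 'c': at 7
pos 42 'c': at 11 (fail-walked)
pos 43 'a': at 12  ** P4@[43:43]
pos 44 'c': at 13
pos 45 'c': at 14  ** P5@[42:45]
pos 46 'a': at 12 (fail-walked)  ** P4@[46:46]
pos 47 'a': at 10 (fail-walked)  ** P4@[47:47]
pos 48 'c': at 11 (fail-walked)
pos 49 'b': at 1 (fail-walked)
pos 50 'c': at 2  ** P0@[49:50]
pos 51 'c': at 7

All matches (sorted): [[1,3],[2,0],[3,4],[4,4],[6,4],[7,4],[9,4],[11,5],[13,0],[14,4],[16,5],[18,4],[20,5],[21,4],[22,6],[23,3],[24,3],[25,0],[27,0],[28,4],[29,6],[30,4],[31,4],[32,4],[34,4],[36,5],[37,4],[38,6],[39,3],[40,0],[43,4],[45,5],[46,4],[47,4],[50,0]]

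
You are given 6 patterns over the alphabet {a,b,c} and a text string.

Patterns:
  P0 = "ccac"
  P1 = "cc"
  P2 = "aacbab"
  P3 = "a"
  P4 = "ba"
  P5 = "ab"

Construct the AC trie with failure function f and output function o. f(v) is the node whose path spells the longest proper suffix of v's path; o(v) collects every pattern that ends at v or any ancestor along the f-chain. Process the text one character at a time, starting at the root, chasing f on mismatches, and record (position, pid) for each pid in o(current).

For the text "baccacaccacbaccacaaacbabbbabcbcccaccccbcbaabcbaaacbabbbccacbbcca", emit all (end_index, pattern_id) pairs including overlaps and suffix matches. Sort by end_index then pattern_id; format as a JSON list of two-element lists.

Construct AC machine:
Trie nodes:
  n0 'ε': a→5 b→11 c→1
  n1 'c': c→2
  n2 'cc': a→3  ←P1
  n3 'cca': c→4
  n4 'ccac': ·  ←P0
  n5 'a': a→6 b→13  ←P3
  n6 'aa': c→7
  n7 'aac': b→8
  n8 'aacb': a→9
  n9 'aacba': b→10
  n10 'aacbab': ·  ←P2
  n11 'b': a→12
  n12 'ba': ·  ←P4
  n13 'ab': ·  ←P5

Failure links (BFS by depth):
  fail(1) 'c': from fail(0)=0 chase 'c': 0 ⇒ 0;  out=∅∪out(0)=∅
  fail(5) 'a': from fail(0)=0 chase 'a': 0 ⇒ 0;  out={3}∪out(0)={3}
  fail(11) 'b': from fail(0)=0 chase 'b': 0 ⇒ 0;  out=∅∪out(0)=∅
  fail(2) 'cc': from fail(1)=0 chase 'c': 0 ⇒ 1;  out={1}∪out(1)={1}
  fail(6) 'aa': from fail(5)=0 chase 'a': 0 ⇒ 5;  out=∅∪out(5)={3}
  fail(12) 'ba': from fail(11)=0 chase 'a': 0 ⇒ 5;  out={4}∪out(5)={3,4}
  fail(13) 'ab': from fail(5)=0 chase 'b': 0 ⇒ 11;  out={5}∪out(11)={5}
  fail(3) 'cca': from fail(2)=1 chase 'a': 1→0 ⇒ 5;  out=∅∪out(5)={3}
  fail(7) 'aac': from fail(6)=5 chase 'c': 5→0 ⇒ 1;  out=∅∪out(1)=∅
  fail(4) 'ccac': from fail(3)=5 chase 'c': 5→0 ⇒ 1;  out={0}∪out(1)={0}
  fail(8) 'aacb': from fail(7)=1 chase 'b': 1→0 ⇒ 11;  out=∅∪out(11)=∅
  fail(9) 'aacba': from fail(8)=11 chase 'a': 11 ⇒ 12;  out=∅∪out(12)={3,4}
  fail(10) 'aacbab': from fail(9)=12 chase 'b': 12→5 ⇒ 13;  out={2}∪out(13)={2,5}

Run:
pos 0 'b': at 11
pos 1 'a': at 12  ** P3@[1:1],P4@[0:1]
pos 2 'c': at 1 (via fail)
pos 3 'c': at 2  ** P1@[2:3]
pos 4 'a': at 3  ** P3@[4:4]
pos 5 'c': at 4  ** P0@[2:5]
pos 6 'a': at 5 (via fail)  ** P3@[6:6]
pos 7 'c': at 1 (via fail)
pos 8 'c': at 2  ** P1@[7:8]
pos 9 'a': at 3  ** P3@[9:9]
pos 10 'c': at 4  ** P0@[7:10]
pos 11 'b': at 11 (via fail)
pos 12 'a': at 12  ** P3@[12:12],P4@[11:12]
pos 13 'c': at 1 (via fail)
pos 14 'c': at 2  ** P1@[13:14]
pos 15 'a': at 3  ** P3@[15:15]
pos 16 'c': at 4  ** P0@[13:16]
pos 17 'a': at 5 (via fail)  ** P3@[17:17]
pos 18 'a': at 6  ** P3@[18:18]
pos 19 'a': at 6 (via fail)  ** P3@[19:19]
pos 20 'c': at 7
pos 21 'b': at 8
pos 22 'a': at 9  ** P3@[22:22],P4@[21:22]
pos 23 'b': at 10  ** P2@[18:23],P5@[22:23]
pos 24 'b': at 11 (via fail)
pos 25 'b': at 11 (via fail)
pos 26 'a': at 12  ** P3@[26:26],P4@[25:26]
pos 27 'b': at 13 (via fail)  ** P5@[26:27]
pos 28 'c': at 1 (via fail)
pos 29 'b': at 11 (via fail)
pos 30 'c': at 1 (via fail)
pos 31 'c': at 2  ** P1@[30:31]
pos 32 'c': at 2 (via fail)  ** P1@[31:32]
pos 33 'a': at 3  ** P3@[33:33]
pos 34 'c': at 4  ** P0@[31:34]
pos 35 'c': at 2 (via fail)  ** P1@[34:35]
pos 36 'c': at 2 (via fail)  ** P1@[35:36]
pos 37 'c': at 2 (via fail)  ** P1@[36:37]
pos 38 'b': at 11 (via fail)
pos 39 'c': at 1 (via fail)
pos 40 'b': at 11 (via fail)
pos 41 'a': at 12  ** P3@[41:41],P4@[40:41]
pos 42 'a': at 6 (via fail)  ** P3@[42:42]
pos 43 'b': at 13 (via fail)  ** P5@[42:43]
pos 44 'c': at 1 (via fail)
pos 45 'b': at 11 (via fail)
pos 46 'a': at 12  ** P3@[46:46],P4@[45:46]
pos 47 'a': at 6 (via fail)  ** P3@[47:47]
pos 48 'a': at 6 (via fail)  ** P3@[48:48]
pos 49 'c': at 7
pos 50 'b': at 8
pos 51 'a': at 9  ** P3@[51:51],P4@[50:51]
pos 52 'b': at 10  ** P2@[47:52],P5@[51:52]
pos 53 'b': at 11 (via fail)
pos 54 'b': at 11 (via fail)
pos 55 'c': at 1 (via fail)
pos 56 'c': at 2  ** P1@[55:56]
pos 57 'a': at 3  ** P3@[57:57]
pos 58 'c': at 4  ** P0@[55:58]
pos 59 'b': at 11 (via fail)
pos 60 'b': at 11 (via fail)
pos 61 'c': at 1 (via fail)
pos 62 'c': at 2  ** P1@[61:62]
pos 63 'a': at 3  ** P3@[63:63]

Result: [[1,3],[1,4],[3,1],[4,3],[5,0],[6,3],[8,1],[9,3],[10,0],[12,3],[12,4],[14,1],[15,3],[16,0],[17,3],[18,3],[19,3],[22,3],[22,4],[23,2],[23,5],[26,3],[26,4],[27,5],[31,1],[32,1],[33,3],[34,0],[35,1],[36,1],[37,1],[41,3],[41,4],[42,3],[43,5],[46,3],[46,4],[47,3],[48,3],[51,3],[51,4],[52,2],[52,5],[56,1],[57,3],[58,0],[62,1],[63,3]]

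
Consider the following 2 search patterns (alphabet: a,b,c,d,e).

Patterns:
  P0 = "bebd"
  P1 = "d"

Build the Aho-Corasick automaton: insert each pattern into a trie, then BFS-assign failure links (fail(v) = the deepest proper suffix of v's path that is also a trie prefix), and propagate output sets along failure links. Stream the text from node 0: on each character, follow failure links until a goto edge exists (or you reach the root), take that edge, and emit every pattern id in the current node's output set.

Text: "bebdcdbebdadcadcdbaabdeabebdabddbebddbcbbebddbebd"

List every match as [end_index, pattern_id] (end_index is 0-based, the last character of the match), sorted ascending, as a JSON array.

Build:
Trie nodes:
  n0 'ε': b→1 d→5
  n1 'b': e→2
  n2 'be': b→3
  n3 'beb': d→4
  n4 'bebd': ·  ←P0
  n5 'd': ·  ←P1

BFS fail/out derivation:
  n1('b'): parent n0 fail=0; on 'b' 0 → fail=0;  out ∅∪∅=∅
  n5('d'): parent n0 fail=0; on 'd' 0 → fail=0;  out {1}∪∅={1}
  n2('be'): parent n1 fail=0; on 'e' 0 → fail=0;  out ∅∪∅=∅
  n3('beb'): parent n2 fail=0; on 'b' 0 → fail=1;  out ∅∪∅=∅
  n4('bebd'): parent n3 fail=1; on 'd' 1→0 → fail=5;  out {0}∪{1}={0,1}

Text stream:
[0] read 'b'  n0⇒n1
[1] read 'e'  n1⇒n2
[2] read 'b'  n2⇒n3
[3] read 'd'  n3⇒n4  emit P0@[0:3],P1@[3:3]
[4] read 'c'  n4⇒n0 (via fail)
[5] read 'd'  n0⇒n5  emit P1@[5:5]
[6] read 'b'  n5⇒n1 (via fail)
[7] read 'e'  n1⇒n2
[8] read 'b'  n2⇒n3
[9] read 'd'  n3⇒n4  emit P0@[6:9],P1@[9:9]
[10] read 'a'  n4⇒n0 (via fail)
[11] read 'd'  n0⇒n5  emit P1@[11:11]
[12] read 'c'  n5⇒n0 (via fail)
[13] read 'a'  n0⇒n0
[14] read 'd'  n0⇒n5  emit P1@[14:14]
[15] read 'c'  n5⇒n0 (via fail)
[16] read 'd'  n0⇒n5  emit P1@[16:16]
[17] read 'b'  n5⇒n1 (via fail)
[18] read 'a'  n1⇒n0 (via fail)
[19] read 'a'  n0⇒n0
[20] read 'b'  n0⇒n1
[21] read 'd'  n1⇒n5 (via fail)  emit P1@[21:21]
[22] read 'e'  n5⇒n0 (via fail)
[23] read 'a'  n0⇒n0
[24] read 'b'  n0⇒n1
[25] read 'e'  n1⇒n2
[26] read 'b'  n2⇒n3
[27] read 'd'  n3⇒n4  emit P0@[24:27],P1@[27:27]
[28] read 'a'  n4⇒n0 (via fail)
[29] read 'b'  n0⇒n1
[30] read 'd'  n1⇒n5 (via fail)  emit P1@[30:30]
[31] read 'd'  n5⇒n5 (via fail)  emit P1@[31:31]
[32] read 'b'  n5⇒n1 (via fail)
[33] read 'e'  n1⇒n2
[34] read 'b'  n2⇒n3
[35] read 'd'  n3⇒n4  emit P0@[32:35],P1@[35:35]
[36] read 'd'  n4⇒n5 (via fail)  emit P1@[36:36]
[37] read 'b'  n5⇒n1 (via fail)
[38] read 'c'  n1⇒n0 (via fail)
[39] read 'b'  n0⇒n1
[40] read 'b'  n1⇒n1 (via fail)
[41] read 'e'  n1⇒n2
[42] read 'b'  n2⇒n3
[43] read 'd'  n3⇒n4  emit P0@[40:43],P1@[43:43]
[44] read 'd'  n4⇒n5 (via fail)  emit P1@[44:44]
[45] read 'b'  n5⇒n1 (via fail)
[46] read 'e'  n1⇒n2
[47] read 'b'  n2⇒n3
[48] read 'd'  n3⇒n4  emit P0@[45:48],P1@[48:48]

All matches (sorted): [[3,0],[3,1],[5,1],[9,0],[9,1],[11,1],[14,1],[16,1],[21,1],[27,0],[27,1],[30,1],[31,1],[35,0],[35,1],[36,1],[43,0],[43,1],[44,1],[48,0],[48,1]]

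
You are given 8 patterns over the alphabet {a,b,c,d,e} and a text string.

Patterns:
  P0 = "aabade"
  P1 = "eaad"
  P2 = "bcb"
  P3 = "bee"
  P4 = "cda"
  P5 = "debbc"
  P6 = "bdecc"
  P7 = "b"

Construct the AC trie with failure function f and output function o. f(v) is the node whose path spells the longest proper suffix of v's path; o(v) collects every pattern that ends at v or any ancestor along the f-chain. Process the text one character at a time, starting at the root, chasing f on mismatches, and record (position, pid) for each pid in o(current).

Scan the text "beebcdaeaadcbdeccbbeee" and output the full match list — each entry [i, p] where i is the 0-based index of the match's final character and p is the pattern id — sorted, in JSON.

Build automaton:
Trie nodes:
  0='ε' goto a→1 b→11 c→16 d→19 e→7
  1='a' goto a→2
  2='aa' goto b→3
  3='aab' goto a→4
  4='aaba' goto d→5
  5='aabad' goto e→6
  6='aabade' goto ·  ←P0
  7='e' goto a→8
  8='ea' goto a→9
  9='eaa' goto d→10
  10='eaad' goto ·  ←P1
  11='b' goto c→12 d→24 e→14  ←P7
  12='bc' goto b→13
  13='bcb' goto ·  ←P2
  14='be' goto e→15
  15='bee' goto ·  ←P3
  16='c' goto d→17
  17='cd' goto a→18
  18='cda' goto ·  ←P4
  19='d' goto e→20
  20='de' goto b→21
  21='deb' goto b→22
  22='debb' goto c→23
  23='debbc' goto ·  ←P5
  24='bd' goto e→25
  25='bde' goto c→26
  26='bdec' goto c→27
  27='bdecc' goto ·  ←P6

BFS fail/out derivation:
  fail(1) 'a': from fail(0)=0 chase 'a': 0 ⇒ 0;  out=∅∪out(0)=∅
  fail(7) 'e': from fail(0)=0 chase 'e': 0 ⇒ 0;  out=∅∪out(0)=∅
  fail(11) 'b': from fail(0)=0 chase 'b': 0 ⇒ 0;  out={7}∪out(0)={7}
  fail(16) 'c': from fail(0)=0 chase 'c': 0 ⇒ 0;  out=∅∪out(0)=∅
  fail(19) 'd': from fail(0)=0 chase 'd': 0 ⇒ 0;  out=∅∪out(0)=∅
  fail(2) 'aa': from fail(1)=0 chase 'a': 0 ⇒ 1;  out=∅∪out(1)=∅
  fail(8) 'ea': from fail(7)=0 chase 'a': 0 ⇒ 1;  out=∅∪out(1)=∅
  fail(12) 'bc': from fail(11)=0 chase 'c': 0 ⇒ 16;  out=∅∪out(16)=∅
  fail(14) 'be': from fail(11)=0 chase 'e': 0 ⇒ 7;  out=∅∪out(7)=∅
  fail(17) 'cd': from fail(16)=0 chase 'd': 0 ⇒ 19;  out=∅∪out(19)=∅
  fail(20) 'de': from fail(19)=0 chase 'e': 0 ⇒ 7;  out=∅∪out(7)=∅
  fail(24) 'bd': from fail(11)=0 chase 'd': 0 ⇒ 19;  out=∅∪out(19)=∅
  fail(3) 'aab': from fail(2)=1 chase 'b': 1→0 ⇒ 11;  out=∅∪out(11)={7}
  fail(9) 'eaa': from fail(8)=1 chase 'a': 1 ⇒ 2;  out=∅∪out(2)=∅
  fail(13) 'bcb': from fail(12)=16 chase 'b': 16→0 ⇒ 11;  out={2}∪out(11)={2,7}
  fail(15) 'bee': from fail(14)=7 chase 'e': 7→0 ⇒ 7;  out={3}∪out(7)={3}
  fail(18) 'cda': from fail(17)=19 chase 'a': 19→0 ⇒ 1;  out={4}∪out(1)={4}
  fail(21) 'deb': from fail(20)=7 chase 'b': 7→0 ⇒ 11;  out=∅∪out(11)={7}
  fail(25) 'bde': from fail(24)=19 chase 'e': 19 ⇒ 20;  out=∅∪out(20)=∅
  fail(4) 'aaba': from fail(3)=11 chase 'a': 11→0 ⇒ 1;  out=∅∪out(1)=∅
  fail(10) 'eaad': from fail(9)=2 chase 'd': 2→1→0 ⇒ 19;  out={1}∪out(19)={1}
  fail(22) 'debb': from fail(21)=11 chase 'b': 11→0 ⇒ 11;  out=∅∪out(11)={7}
  fail(26) 'bdec': from fail(25)=20 chase 'c': 20→7→0 ⇒ 16;  out=∅∪out(16)=∅
  fail(5) 'aabad': from fail(4)=1 chase 'd': 1→0 ⇒ 19;  out=∅∪out(19)=∅
  fail(23) 'debbc': from fail(22)=11 chase 'c': 11 ⇒ 12;  out={5}∪out(12)={5}
  fail(27) 'bdecc': from fail(26)=16 chase 'c': 16→0 ⇒ 16;  out={6}∪out(16)={6}
  fail(6) 'aabade': from fail(5)=19 chase 'e': 19 ⇒ 20;  out={0}∪out(20)={0}

Scan:
pos 0 'b': at 11  → match P7@[0:0]
pos 1 'e': at 14
pos 2 'e': at 15  → match P3@[0:2]
pos 3 'b': at 11 (fail-walked)  → match P7@[3:3]
pos 4 'c': at 12
pos 5 'd': at 17 (fail-walked)
pos 6 'a': at 18  → match P4@[4:6]
pos 7 'e': at 7 (fail-walked)
pos 8 'a': at 8
pos 9 'a': at 9
pos 10 'd': at 10  → match P1@[7:10]
pos 11 'c': at 16 (fail-walked)
pos 12 'b': at 11 (fail-walked)  → match P7@[12:12]
pos 13 'd': at 24
pos 14 'e': at 25
pos 15 'c': at 26
pos 16 'c': at 27  → match P6@[12:16]
pos 17 'b': at 11 (fail-walked)  → match P7@[17:17]
pos 18 'b': at 11 (fail-walked)  → match P7@[18:18]
pos 19 'e': at 14
pos 20 'e': at 15  → match P3@[18:20]
pos 21 'e': at 7 (fail-walked)

Matches: [[0,7],[2,3],[3,7],[6,4],[10,1],[12,7],[16,6],[17,7],[18,7],[20,3]]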